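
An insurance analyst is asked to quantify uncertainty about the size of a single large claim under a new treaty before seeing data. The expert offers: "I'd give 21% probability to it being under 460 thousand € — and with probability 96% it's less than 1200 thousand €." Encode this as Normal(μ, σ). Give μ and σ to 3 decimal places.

μ = 693.370, σ = 289.389

For Normal(μ,σ), the p-quantile is μ + z_p·σ. Here z_{0.21} = -0.8064, z_{0.96} = 1.751.
So 460 = μ − 0.8064σ and 1200 = μ + 1.751σ.
Subtracting: σ = (1200 − 460)/(1.751 − (-0.8064)) = 289.389.
Then μ = 460 − (-0.8064)·289.389 = 693.370.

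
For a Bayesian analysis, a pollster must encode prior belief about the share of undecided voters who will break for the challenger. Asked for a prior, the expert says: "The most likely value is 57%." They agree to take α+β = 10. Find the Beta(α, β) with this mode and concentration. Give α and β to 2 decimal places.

For α,β > 1 the Beta mode is (α−1)/(α+β−2). With α+β = 10, the mode is (α−1)/8.
Set (α−1)/8 = 0.57 → α = 1 + 0.57·8 = 5.56.
β = 10 − α = 4.44.

α = 5.56, β = 4.44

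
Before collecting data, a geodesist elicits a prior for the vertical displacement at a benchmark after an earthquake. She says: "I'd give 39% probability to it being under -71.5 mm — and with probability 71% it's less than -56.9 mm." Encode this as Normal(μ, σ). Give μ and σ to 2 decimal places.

μ = -66.60, σ = 17.53

The p-quantile of Normal(μ,σ) is μ + z_p·σ, with z_{0.39} = -0.2793 and z_{0.71} = 0.5534.
Eliminate σ: μ = (z₂·x₁ − z₁·x₂)/(z₂ − z₁) = (0.5534·-71.5 − (-0.2793)·-56.9)/0.8327 = -66.60.
Then σ = (x₂ − x₁)/(z₂ − z₁) = (-56.9 − -71.5)/0.8327 = 17.53.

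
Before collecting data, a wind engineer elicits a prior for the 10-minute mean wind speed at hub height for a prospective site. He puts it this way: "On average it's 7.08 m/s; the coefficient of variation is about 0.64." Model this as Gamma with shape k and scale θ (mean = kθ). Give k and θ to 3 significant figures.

k ≈ 2.44, θ ≈ 2.9

For Gamma(k, scale θ): mean = kθ, variance = kθ², so CV = 1/√k.
CV = 0.64, hence k = 1/CV² = 2.44.
Then θ = mean/k = 7.08/2.44 = 2.9.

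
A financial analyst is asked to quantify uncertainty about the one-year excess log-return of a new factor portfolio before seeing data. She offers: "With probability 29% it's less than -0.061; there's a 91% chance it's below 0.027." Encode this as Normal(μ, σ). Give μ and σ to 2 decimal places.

For Normal(μ,σ), the p-quantile is μ + z_p·σ. Here z_{0.29} = -0.5534, z_{0.91} = 1.341.
So -0.061 = μ − 0.5534σ and 0.027 = μ + 1.341σ.
Subtracting: σ = (0.027 − -0.061)/(1.341 − (-0.5534)) = 0.05.
Then μ = -0.061 − (-0.5534)·0.05 = -0.04.

μ = -0.04, σ = 0.05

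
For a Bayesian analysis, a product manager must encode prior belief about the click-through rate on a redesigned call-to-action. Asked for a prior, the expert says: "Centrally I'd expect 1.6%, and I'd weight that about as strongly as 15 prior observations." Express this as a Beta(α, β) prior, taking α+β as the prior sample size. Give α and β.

α = 0.24, β = 14.76

Under the effective-sample-size interpretation, Beta(α, β) has prior mean α/(α+β) and prior sample size α+β.
So α+β = 15 and α/(α+β) = 0.016, giving α = 0.016·15 = 0.24 and β = 15 − 0.24 = 14.76.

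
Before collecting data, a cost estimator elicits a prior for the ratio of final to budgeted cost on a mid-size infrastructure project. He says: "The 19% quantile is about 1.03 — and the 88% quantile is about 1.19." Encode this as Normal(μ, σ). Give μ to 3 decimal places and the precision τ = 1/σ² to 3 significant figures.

The p-quantile of Normal(μ,σ) is μ + z_p·σ, with z_{0.19} = -0.8779 and z_{0.88} = 1.175.
Eliminate σ: μ = (z₂·x₁ − z₁·x₂)/(z₂ − z₁) = (1.175·1.03 − (-0.8779)·1.19)/2.053 = 1.098.
Then σ = (x₂ − x₁)/(z₂ − z₁) = (1.19 − 1.03)/2.053 = 0.078.
Precision τ = 1/σ² = 1/0.07794² = 165.

μ = 1.098, τ = 165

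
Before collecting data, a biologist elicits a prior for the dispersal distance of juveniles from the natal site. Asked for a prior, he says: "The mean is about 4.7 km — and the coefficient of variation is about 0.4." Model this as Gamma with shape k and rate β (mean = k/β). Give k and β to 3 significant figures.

k ≈ 6.25, β ≈ 1.33

For Gamma(k, rate β): mean = k/β, variance = k/β², so CV = 1/√k.
CV = 0.4, hence k = 1/CV² = 6.25.
Then β = k/mean = 6.25/4.7 = 1.33.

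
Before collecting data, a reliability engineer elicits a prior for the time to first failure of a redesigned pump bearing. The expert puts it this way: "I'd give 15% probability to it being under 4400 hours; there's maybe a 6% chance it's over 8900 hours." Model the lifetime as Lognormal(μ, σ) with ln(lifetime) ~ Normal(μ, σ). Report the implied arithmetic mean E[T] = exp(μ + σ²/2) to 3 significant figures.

E[T] ≈ 6050 hours

If T ~ Lognormal(μ,σ) then ln T ~ Normal(μ,σ), so the p-quantile of ln T is μ + z_p·σ.
ln(4400) = 8.389 and ln(8900) = 9.094; z_{0.15} = -1.036, z_{0.94} = 1.555.
σ = (9.094 − 8.389)/(1.555 − (-1.036)) = 0.272.
μ = 8.389 − (-1.036)·0.272 = 8.671.
E[T] = exp(μ + σ²/2) = exp(8.671 + 0.0370) = 6050 hours.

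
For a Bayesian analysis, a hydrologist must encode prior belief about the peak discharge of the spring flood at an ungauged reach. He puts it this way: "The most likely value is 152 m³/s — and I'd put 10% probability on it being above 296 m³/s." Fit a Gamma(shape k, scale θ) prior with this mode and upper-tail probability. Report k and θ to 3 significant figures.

Gamma(k,θ) with k>1 has mode (k−1)θ, so θ = 152/(k−1).
Need P(X < 296) = 0.9 with θ tied to k this way. Start at k = 2, θ = 152: P(X<296) ≈ 0.580.
Too low — raise k to concentrate. Iterating converges to k ≈ 5.31.
Then θ = 152/(5.31−1) ≈ 35.3.

k ≈ 5.31, θ ≈ 35.3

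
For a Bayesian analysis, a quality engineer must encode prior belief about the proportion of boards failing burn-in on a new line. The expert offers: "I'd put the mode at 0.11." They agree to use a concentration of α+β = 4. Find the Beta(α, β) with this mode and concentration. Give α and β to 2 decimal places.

α = 1.22, β = 2.78

For α,β > 1 the Beta mode is (α−1)/(α+β−2). With α+β = 4, the mode is (α−1)/2.
Set (α−1)/2 = 0.11 → α = 1 + 0.11·2 = 1.22.
β = 4 − α = 2.78.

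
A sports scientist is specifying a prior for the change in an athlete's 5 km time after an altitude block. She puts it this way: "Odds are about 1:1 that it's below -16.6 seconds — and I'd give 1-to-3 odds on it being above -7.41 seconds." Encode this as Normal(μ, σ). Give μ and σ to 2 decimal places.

μ = -16.60, σ = 13.63

The p-quantile of Normal(μ,σ) is μ + z_p·σ, with z_{0.5} = 0 and z_{0.75} = 0.6745.
Eliminate σ: μ = (z₂·x₁ − z₁·x₂)/(z₂ − z₁) = (0.6745·-16.6 − (0)·-7.41)/0.6745 = -16.60.
Then σ = (x₂ − x₁)/(z₂ − z₁) = (-7.41 − -16.6)/0.6745 = 13.63.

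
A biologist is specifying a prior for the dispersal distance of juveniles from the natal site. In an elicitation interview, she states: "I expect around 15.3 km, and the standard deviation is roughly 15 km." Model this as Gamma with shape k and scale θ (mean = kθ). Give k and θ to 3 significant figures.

k ≈ 1.04, θ ≈ 14.7

For Gamma(k, scale θ): mean = kθ, variance = kθ², so CV = 1/√k.
CV = SD/mean = 15/15.3 = 0.9804, hence k = 1/CV² = 1.04.
Then θ = mean/k = 15.3/1.04 = 14.7.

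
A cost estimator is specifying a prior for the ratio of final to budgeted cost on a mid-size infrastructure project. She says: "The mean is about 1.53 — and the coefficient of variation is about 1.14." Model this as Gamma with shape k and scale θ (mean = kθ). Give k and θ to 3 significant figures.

For Gamma(k, scale θ): mean = kθ, variance = kθ², so CV = 1/√k.
CV = 1.14, hence k = 1/CV² = 0.769.
Then θ = mean/k = 1.53/0.769 = 1.99.

k ≈ 0.769, θ ≈ 1.99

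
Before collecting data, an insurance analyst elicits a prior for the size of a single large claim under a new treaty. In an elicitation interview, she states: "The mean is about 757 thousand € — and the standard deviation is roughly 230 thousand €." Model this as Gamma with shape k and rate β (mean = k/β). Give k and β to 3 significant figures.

k ≈ 10.8, β ≈ 0.0143

For Gamma(k, rate β): mean = k/β, variance = k/β², so CV = 1/√k.
CV = SD/mean = 230/757 = 0.3038, hence k = 1/CV² = 10.8.
Then β = k/mean = 10.8/757 = 0.0143.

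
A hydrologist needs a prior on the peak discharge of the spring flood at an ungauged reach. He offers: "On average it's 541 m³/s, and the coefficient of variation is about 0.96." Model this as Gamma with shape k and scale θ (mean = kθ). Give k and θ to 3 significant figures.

For Gamma(k, scale θ): mean = kθ, variance = kθ², so CV = 1/√k.
CV = 0.96, hence k = 1/CV² = 1.09.
Then θ = mean/k = 541/1.09 = 499.

k ≈ 1.09, θ ≈ 499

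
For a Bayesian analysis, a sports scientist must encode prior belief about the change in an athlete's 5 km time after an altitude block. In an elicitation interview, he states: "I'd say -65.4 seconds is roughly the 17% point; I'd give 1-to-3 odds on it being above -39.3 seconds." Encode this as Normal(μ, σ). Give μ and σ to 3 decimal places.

The p-quantile of Normal(μ,σ) is μ + z_p·σ, with z_{0.17} = -0.9542 and z_{0.75} = 0.6745.
Eliminate σ: μ = (z₂·x₁ − z₁·x₂)/(z₂ − z₁) = (0.6745·-65.4 − (-0.9542)·-39.3)/1.629 = -50.109.
Then σ = (x₂ − x₁)/(z₂ − z₁) = (-39.3 − -65.4)/1.629 = 16.025.

μ = -50.109, σ = 16.025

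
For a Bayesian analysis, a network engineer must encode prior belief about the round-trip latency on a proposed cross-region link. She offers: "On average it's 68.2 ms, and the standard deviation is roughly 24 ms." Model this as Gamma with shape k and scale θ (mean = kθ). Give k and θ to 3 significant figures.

For Gamma(k, scale θ): mean = kθ, variance = kθ², so CV = 1/√k.
CV = SD/mean = 24/68.2 = 0.3519, hence k = 1/CV² = 8.08.
Then θ = mean/k = 68.2/8.08 = 8.45.

k ≈ 8.08, θ ≈ 8.45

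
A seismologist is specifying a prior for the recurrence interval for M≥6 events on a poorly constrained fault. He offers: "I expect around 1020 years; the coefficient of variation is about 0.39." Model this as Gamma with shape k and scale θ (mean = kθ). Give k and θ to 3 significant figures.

k ≈ 6.57, θ ≈ 155

For Gamma(k, scale θ): mean = kθ, variance = kθ², so CV = 1/√k.
CV = 0.39, hence k = 1/CV² = 6.57.
Then θ = mean/k = 1020/6.57 = 155.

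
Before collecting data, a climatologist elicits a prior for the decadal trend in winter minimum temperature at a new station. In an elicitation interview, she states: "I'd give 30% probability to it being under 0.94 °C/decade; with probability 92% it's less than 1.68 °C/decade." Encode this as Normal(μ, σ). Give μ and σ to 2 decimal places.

The p-quantile of Normal(μ,σ) is μ + z_p·σ, with z_{0.3} = -0.5244 and z_{0.92} = 1.405.
Eliminate σ: μ = (z₂·x₁ − z₁·x₂)/(z₂ − z₁) = (1.405·0.94 − (-0.5244)·1.68)/1.929 = 1.14.
Then σ = (x₂ − x₁)/(z₂ − z₁) = (1.68 − 0.94)/1.929 = 0.38.

μ = 1.14, σ = 0.38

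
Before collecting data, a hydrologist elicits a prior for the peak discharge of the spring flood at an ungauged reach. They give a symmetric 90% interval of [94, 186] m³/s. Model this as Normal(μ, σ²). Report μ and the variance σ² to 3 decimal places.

μ = 140.000, σ² = 782.098

A symmetric 90% interval runs μ ± z·σ with z = 1.645.
Half-width = 46, so σ = 46/1.645 = 27.9660 and σ² = 782.098.
μ is the interval midpoint, 140.000.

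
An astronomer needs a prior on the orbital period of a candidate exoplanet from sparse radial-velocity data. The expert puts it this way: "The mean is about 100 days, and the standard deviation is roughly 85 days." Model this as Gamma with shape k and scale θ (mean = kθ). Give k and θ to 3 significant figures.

For Gamma(k, scale θ): mean = kθ, variance = kθ², so CV = 1/√k.
CV = SD/mean = 85/100 = 0.85, hence k = 1/CV² = 1.38.
Then θ = mean/k = 100/1.38 = 72.2.

k ≈ 1.38, θ ≈ 72.2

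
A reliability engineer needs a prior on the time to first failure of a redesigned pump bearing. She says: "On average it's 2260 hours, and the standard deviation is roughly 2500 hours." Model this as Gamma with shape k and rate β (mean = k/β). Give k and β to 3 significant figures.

For Gamma(k, rate β): mean = k/β, variance = k/β², so CV = 1/√k.
CV = SD/mean = 2500/2260 = 1.106, hence k = 1/CV² = 0.817.
Then β = k/mean = 0.817/2260 = 0.000362.

k ≈ 0.817, β ≈ 0.000362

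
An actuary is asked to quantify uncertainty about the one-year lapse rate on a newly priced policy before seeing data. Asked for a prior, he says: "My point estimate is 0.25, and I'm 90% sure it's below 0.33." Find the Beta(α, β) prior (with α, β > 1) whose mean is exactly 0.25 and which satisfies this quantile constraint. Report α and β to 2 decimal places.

With mean 0.25 fixed, write α = 0.25s, β = 0.75s where s = α+β.
Need P(θ < 0.33) = 0.9 under Beta(0.25s, 0.75s). Normal approximation: (q−m)/√(m(1−m)/s) ≈ z_{0.9} = 1.28, so s ≈ 0.25·0.75·(1.28)²/(0.33−0.25)² = 48.1.
At s = 48.1: P(θ<0.33) ≈ 0.896. Adjusting to match 0.9 gives s ≈ 50.14.
So α = 0.25·50.14 ≈ 12.53, β = 0.75·50.14 ≈ 37.60.

α ≈ 12.53, β ≈ 37.60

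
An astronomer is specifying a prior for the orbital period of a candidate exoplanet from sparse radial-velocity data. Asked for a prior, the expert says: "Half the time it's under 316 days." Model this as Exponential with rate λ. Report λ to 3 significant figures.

Exponential median = ln 2 / λ, so λ = ln 2 / 316.0 = 0.00219.

λ ≈ 0.00219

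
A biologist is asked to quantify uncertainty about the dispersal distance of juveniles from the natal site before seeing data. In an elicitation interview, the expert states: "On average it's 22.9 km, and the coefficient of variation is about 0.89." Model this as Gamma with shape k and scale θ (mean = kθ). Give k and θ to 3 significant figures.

For Gamma(k, scale θ): mean = kθ, variance = kθ², so CV = 1/√k.
CV = 0.89, hence k = 1/CV² = 1.26.
Then θ = mean/k = 22.9/1.26 = 18.1.

k ≈ 1.26, θ ≈ 18.1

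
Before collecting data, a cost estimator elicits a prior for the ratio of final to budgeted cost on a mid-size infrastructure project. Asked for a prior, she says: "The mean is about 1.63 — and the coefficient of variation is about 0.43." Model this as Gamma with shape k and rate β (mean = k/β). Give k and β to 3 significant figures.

For Gamma(k, rate β): mean = k/β, variance = k/β², so CV = 1/√k.
CV = 0.43, hence k = 1/CV² = 5.41.
Then β = k/mean = 5.41/1.63 = 3.32.

k ≈ 5.41, β ≈ 3.32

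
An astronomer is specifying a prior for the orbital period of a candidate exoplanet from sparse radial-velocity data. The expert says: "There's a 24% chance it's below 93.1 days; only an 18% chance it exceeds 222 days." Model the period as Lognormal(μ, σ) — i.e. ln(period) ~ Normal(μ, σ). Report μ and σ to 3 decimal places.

If T ~ Lognormal(μ,σ) then ln T ~ Normal(μ,σ), so the p-quantile of ln T is μ + z_p·σ.
ln(93.1) = 4.534 and ln(222) = 5.403; z_{0.24} = -0.7063, z_{0.82} = 0.9154.
σ = (5.403 − 4.534)/(0.9154 − (-0.7063)) = 0.536.
μ = 4.534 − (-0.7063)·0.536 = 4.912.

μ ≈ 4.912, σ ≈ 0.536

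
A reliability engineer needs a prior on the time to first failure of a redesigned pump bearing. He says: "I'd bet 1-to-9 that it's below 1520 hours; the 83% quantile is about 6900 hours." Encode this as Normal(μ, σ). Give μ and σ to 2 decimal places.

μ = 4603.91, σ = 2406.39

For Normal(μ,σ), the p-quantile is μ + z_p·σ. Here z_{0.1} = -1.282, z_{0.83} = 0.9542.
So 1520 = μ − 1.282σ and 6900 = μ + 0.9542σ.
Subtracting: σ = (6900 − 1520)/(0.9542 − (-1.282)) = 2406.39.
Then μ = 1520 − (-1.282)·2406.39 = 4603.91.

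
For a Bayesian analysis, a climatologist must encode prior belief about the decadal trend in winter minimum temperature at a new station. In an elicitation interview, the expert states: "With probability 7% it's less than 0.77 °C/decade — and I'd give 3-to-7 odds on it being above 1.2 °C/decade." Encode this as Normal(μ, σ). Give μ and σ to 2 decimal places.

The p-quantile of Normal(μ,σ) is μ + z_p·σ, with z_{0.07} = -1.476 and z_{0.7} = 0.5244.
Eliminate σ: μ = (z₂·x₁ − z₁·x₂)/(z₂ − z₁) = (0.5244·0.77 − (-1.476)·1.2)/2 = 1.09.
Then σ = (x₂ − x₁)/(z₂ − z₁) = (1.2 − 0.77)/2 = 0.21.

μ = 1.09, σ = 0.21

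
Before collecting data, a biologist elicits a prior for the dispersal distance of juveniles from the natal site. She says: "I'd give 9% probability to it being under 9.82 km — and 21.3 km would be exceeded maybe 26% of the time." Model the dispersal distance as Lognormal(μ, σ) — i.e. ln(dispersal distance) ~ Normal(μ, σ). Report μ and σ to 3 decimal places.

μ ≈ 2.808, σ ≈ 0.390

If T ~ Lognormal(μ,σ) then ln T ~ Normal(μ,σ), so the p-quantile of ln T is μ + z_p·σ.
ln(9.82) = 2.284 and ln(21.3) = 3.059; z_{0.09} = -1.341, z_{0.74} = 0.6433.
σ = (3.059 − 2.284)/(0.6433 − (-1.341)) = 0.390.
μ = 2.284 − (-1.341)·0.390 = 2.808.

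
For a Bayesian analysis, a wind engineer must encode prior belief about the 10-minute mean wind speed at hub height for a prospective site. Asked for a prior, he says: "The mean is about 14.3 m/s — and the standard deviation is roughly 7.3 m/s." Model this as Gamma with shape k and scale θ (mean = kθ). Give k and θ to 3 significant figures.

k ≈ 3.84, θ ≈ 3.73

For Gamma(k, scale θ): mean = kθ, variance = kθ², so CV = 1/√k.
CV = SD/mean = 7.3/14.3 = 0.5105, hence k = 1/CV² = 3.84.
Then θ = mean/k = 14.3/3.84 = 3.73.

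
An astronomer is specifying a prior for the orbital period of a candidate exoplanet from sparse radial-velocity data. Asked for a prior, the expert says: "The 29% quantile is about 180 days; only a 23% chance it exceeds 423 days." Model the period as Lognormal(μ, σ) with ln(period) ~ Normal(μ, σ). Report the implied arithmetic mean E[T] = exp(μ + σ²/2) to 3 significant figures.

If T ~ Lognormal(μ,σ) then ln T ~ Normal(μ,σ), so the p-quantile of ln T is μ + z_p·σ.
ln(180) = 5.193 and ln(423) = 6.047; z_{0.29} = -0.5534, z_{0.77} = 0.7388.
σ = (6.047 − 5.193)/(0.7388 − (-0.5534)) = 0.661.
μ = 5.193 − (-0.5534)·0.661 = 5.559.
E[T] = exp(μ + σ²/2) = exp(5.559 + 0.2186) = 323 days.

E[T] ≈ 323 days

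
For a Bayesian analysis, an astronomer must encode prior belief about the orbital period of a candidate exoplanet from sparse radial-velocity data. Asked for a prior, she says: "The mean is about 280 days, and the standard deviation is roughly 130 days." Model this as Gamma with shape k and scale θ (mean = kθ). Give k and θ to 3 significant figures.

For Gamma(k, scale θ): mean = kθ, variance = kθ², so CV = 1/√k.
CV = SD/mean = 130/280 = 0.4643, hence k = 1/CV² = 4.64.
Then θ = mean/k = 280/4.64 = 60.4.

k ≈ 4.64, θ ≈ 60.4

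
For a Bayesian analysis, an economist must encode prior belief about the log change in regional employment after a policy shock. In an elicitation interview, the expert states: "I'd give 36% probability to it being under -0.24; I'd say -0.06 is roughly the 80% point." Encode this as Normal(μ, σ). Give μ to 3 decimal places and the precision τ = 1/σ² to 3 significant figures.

For Normal(μ,σ), the p-quantile is μ + z_p·σ. Here z_{0.36} = -0.3585, z_{0.8} = 0.8416.
So -0.24 = μ − 0.3585σ and -0.06 = μ + 0.8416σ.
Subtracting: σ = (-0.06 − -0.24)/(0.8416 − (-0.3585)) = 0.150.
Then μ = -0.24 − (-0.3585)·0.150 = -0.186.
Precision τ = 1/σ² = 1/0.15² = 44.5.

μ = -0.186, τ = 44.5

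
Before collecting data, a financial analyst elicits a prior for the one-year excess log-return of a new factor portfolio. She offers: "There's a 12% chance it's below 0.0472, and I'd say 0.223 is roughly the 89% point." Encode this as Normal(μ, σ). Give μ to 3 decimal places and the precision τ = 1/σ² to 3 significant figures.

The p-quantile of Normal(μ,σ) is μ + z_p·σ, with z_{0.12} = -1.175 and z_{0.89} = 1.227.
Eliminate σ: μ = (z₂·x₁ − z₁·x₂)/(z₂ − z₁) = (1.227·0.0472 − (-1.175)·0.223)/2.402 = 0.133.
Then σ = (x₂ − x₁)/(z₂ − z₁) = (0.223 − 0.0472)/2.402 = 0.073.
Precision τ = 1/σ² = 1/0.0732² = 187.

μ = 0.133, τ = 187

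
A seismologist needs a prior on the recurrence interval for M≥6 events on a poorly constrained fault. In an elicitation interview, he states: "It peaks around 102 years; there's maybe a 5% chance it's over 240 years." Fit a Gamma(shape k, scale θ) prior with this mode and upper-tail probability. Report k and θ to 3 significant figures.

k ≈ 4.73, θ ≈ 27.3

Gamma(k,θ) with k>1 has mode (k−1)θ, so θ = 102/(k−1).
Need P(X < 240) = 0.95 with θ tied to k this way. Start at k = 2, θ = 102: P(X<240) ≈ 0.681.
Too low — raise k to concentrate. Iterating converges to k ≈ 4.73.
Then θ = 102/(4.73−1) ≈ 27.3.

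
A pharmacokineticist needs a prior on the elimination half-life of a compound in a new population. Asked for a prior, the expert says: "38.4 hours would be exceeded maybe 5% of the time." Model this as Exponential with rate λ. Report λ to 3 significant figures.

λ ≈ 0.078

P(T > 38.4) = e^(−λ·38.4) = 0.05, so λ = −ln(0.05)/38.4 = 0.078.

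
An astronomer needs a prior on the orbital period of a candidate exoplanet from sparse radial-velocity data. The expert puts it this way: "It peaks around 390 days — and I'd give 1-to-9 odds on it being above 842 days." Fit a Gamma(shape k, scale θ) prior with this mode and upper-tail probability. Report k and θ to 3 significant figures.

k ≈ 4.25, θ ≈ 120

Gamma(k,θ) with k>1 has mode (k−1)θ, so θ = 390/(k−1).
Need P(X < 842) = 0.9 with θ tied to k this way. Start at k = 2, θ = 390: P(X<842) ≈ 0.635.
Too low — raise k to concentrate. Iterating converges to k ≈ 4.25.
Then θ = 390/(4.25−1) ≈ 120.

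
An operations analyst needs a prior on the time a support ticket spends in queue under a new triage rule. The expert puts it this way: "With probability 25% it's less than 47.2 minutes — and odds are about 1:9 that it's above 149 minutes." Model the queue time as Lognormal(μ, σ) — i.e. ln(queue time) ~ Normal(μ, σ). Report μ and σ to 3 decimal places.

μ ≈ 4.251, σ ≈ 0.588

If T ~ Lognormal(μ,σ) then ln T ~ Normal(μ,σ), so the p-quantile of ln T is μ + z_p·σ.
ln(47.2) = 3.854 and ln(149) = 5.004; z_{0.25} = -0.6745, z_{0.9} = 1.282.
σ = (5.004 − 3.854)/(1.282 − (-0.6745)) = 0.588.
μ = 3.854 − (-0.6745)·0.588 = 4.251.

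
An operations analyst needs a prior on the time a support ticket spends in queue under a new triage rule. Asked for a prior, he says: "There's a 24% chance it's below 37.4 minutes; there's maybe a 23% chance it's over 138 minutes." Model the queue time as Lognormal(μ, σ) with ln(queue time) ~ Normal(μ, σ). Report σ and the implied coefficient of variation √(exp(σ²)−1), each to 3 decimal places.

σ ≈ 0.903, CV ≈ 1.123

If T ~ Lognormal(μ,σ) then ln T ~ Normal(μ,σ), so the p-quantile of ln T is μ + z_p·σ.
ln(37.4) = 3.622 and ln(138) = 4.927; z_{0.24} = -0.7063, z_{0.77} = 0.7388.
σ = (4.927 − 3.622)/(0.7388 − (-0.7063)) = 0.903.
μ = 3.622 − (-0.7063)·0.903 = 4.260.
CV = √(exp(σ²)−1) = √(exp(0.8162)−1) = 1.123.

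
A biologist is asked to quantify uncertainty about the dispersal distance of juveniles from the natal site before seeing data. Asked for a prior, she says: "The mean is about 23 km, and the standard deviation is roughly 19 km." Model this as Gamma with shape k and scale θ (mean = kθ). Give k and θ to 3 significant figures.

For Gamma(k, scale θ): mean = kθ, variance = kθ², so CV = 1/√k.
CV = SD/mean = 19/23 = 0.8261, hence k = 1/CV² = 1.47.
Then θ = mean/k = 23/1.47 = 15.7.

k ≈ 1.47, θ ≈ 15.7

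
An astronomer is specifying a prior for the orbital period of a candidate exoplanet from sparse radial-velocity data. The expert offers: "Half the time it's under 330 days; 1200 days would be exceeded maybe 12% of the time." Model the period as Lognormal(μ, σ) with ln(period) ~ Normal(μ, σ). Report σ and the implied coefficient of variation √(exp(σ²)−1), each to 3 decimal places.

If T ~ Lognormal(μ,σ) then ln T ~ Normal(μ,σ), so the p-quantile of ln T is μ + z_p·σ.
ln(330) = 5.799 and ln(1200) = 7.09; z_{0.5} = 0, z_{0.88} = 1.175.
σ = (7.09 − 5.799)/(1.175 − (0)) = 1.099.
μ = 5.799 − (0)·1.099 = 5.799.
CV = √(exp(σ²)−1) = √(exp(1.2072)−1) = 1.531.

σ ≈ 1.099, CV ≈ 1.531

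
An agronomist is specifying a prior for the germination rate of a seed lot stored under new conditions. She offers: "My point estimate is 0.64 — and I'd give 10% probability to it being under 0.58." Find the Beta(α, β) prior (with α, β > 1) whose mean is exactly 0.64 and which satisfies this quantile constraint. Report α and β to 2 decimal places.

α ≈ 68.29, β ≈ 38.42

With mean 0.64 fixed, write α = 0.64s, β = 0.36s where s = α+β.
Need P(θ < 0.58) = 0.1 under Beta(0.64s, 0.36s). Normal approximation: (q−m)/√(m(1−m)/s) ≈ z_{0.1} = -1.28, so s ≈ 0.64·0.36·(-1.28)²/(0.58−0.64)² = 105.1.
At s = 105.1: P(θ<0.58) ≈ 0.102. Adjusting to match 0.1 gives s ≈ 106.71.
So α = 0.64·106.71 ≈ 68.29, β = 0.36·106.71 ≈ 38.42.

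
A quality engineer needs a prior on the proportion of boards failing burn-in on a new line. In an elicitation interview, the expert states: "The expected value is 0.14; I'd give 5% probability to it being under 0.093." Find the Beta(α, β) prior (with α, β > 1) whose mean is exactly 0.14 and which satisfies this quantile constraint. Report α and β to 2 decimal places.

With mean 0.14 fixed, write α = 0.14s, β = 0.86s where s = α+β.
Need P(θ < 0.093) = 0.05 under Beta(0.14s, 0.86s). Normal approximation: (q−m)/√(m(1−m)/s) ≈ z_{0.05} = -1.64, so s ≈ 0.14·0.86·(-1.64)²/(0.093−0.14)² = 147.5.
At s = 147.5: P(θ<0.093) ≈ 0.037. Adjusting to match 0.05 gives s ≈ 127.24.
So α = 0.14·127.24 ≈ 17.81, β = 0.86·127.24 ≈ 109.43.

α ≈ 17.81, β ≈ 109.43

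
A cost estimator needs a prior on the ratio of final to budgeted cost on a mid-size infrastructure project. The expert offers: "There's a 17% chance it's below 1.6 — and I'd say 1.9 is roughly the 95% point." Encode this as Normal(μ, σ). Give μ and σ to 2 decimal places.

μ = 1.71, σ = 0.12

The p-quantile of Normal(μ,σ) is μ + z_p·σ, with z_{0.17} = -0.9542 and z_{0.95} = 1.645.
Eliminate σ: μ = (z₂·x₁ − z₁·x₂)/(z₂ − z₁) = (1.645·1.6 − (-0.9542)·1.9)/2.599 = 1.71.
Then σ = (x₂ − x₁)/(z₂ − z₁) = (1.9 − 1.6)/2.599 = 0.12.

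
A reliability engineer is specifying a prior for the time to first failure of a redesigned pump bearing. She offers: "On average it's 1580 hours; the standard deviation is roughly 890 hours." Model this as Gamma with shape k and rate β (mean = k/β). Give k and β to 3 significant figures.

For Gamma(k, rate β): mean = k/β, variance = k/β², so CV = 1/√k.
CV = SD/mean = 890/1580 = 0.5633, hence k = 1/CV² = 3.15.
Then β = k/mean = 3.15/1580 = 0.00199.

k ≈ 3.15, β ≈ 0.00199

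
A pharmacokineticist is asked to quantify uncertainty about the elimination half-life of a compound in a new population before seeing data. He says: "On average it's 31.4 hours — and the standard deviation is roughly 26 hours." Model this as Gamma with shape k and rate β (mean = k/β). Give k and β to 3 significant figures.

For Gamma(k, rate β): mean = k/β, variance = k/β², so CV = 1/√k.
CV = SD/mean = 26/31.4 = 0.828, hence k = 1/CV² = 1.46.
Then β = k/mean = 1.46/31.4 = 0.0464.

k ≈ 1.46, β ≈ 0.0464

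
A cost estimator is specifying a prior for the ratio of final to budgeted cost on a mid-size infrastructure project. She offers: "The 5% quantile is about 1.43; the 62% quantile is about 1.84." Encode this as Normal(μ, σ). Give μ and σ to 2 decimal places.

The p-quantile of Normal(μ,σ) is μ + z_p·σ, with z_{0.05} = -1.645 and z_{0.62} = 0.3055.
Eliminate σ: μ = (z₂·x₁ − z₁·x₂)/(z₂ − z₁) = (0.3055·1.43 − (-1.645)·1.84)/1.95 = 1.78.
Then σ = (x₂ − x₁)/(z₂ − z₁) = (1.84 − 1.43)/1.95 = 0.21.

μ = 1.78, σ = 0.21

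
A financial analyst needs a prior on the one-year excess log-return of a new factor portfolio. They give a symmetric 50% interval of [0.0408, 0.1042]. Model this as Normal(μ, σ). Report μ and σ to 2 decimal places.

A symmetric 50% interval runs μ ± z·σ with z = 0.6745.
Half-width = 0.0317, so σ = 0.0317/0.6745 = 0.05.
μ is the interval midpoint, 0.07.

μ = 0.07, σ = 0.05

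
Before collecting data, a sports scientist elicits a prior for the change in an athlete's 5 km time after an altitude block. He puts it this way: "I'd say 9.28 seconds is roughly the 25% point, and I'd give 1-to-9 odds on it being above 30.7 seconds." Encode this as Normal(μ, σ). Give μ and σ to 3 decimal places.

The p-quantile of Normal(μ,σ) is μ + z_p·σ, with z_{0.25} = -0.6745 and z_{0.9} = 1.282.
Eliminate σ: μ = (z₂·x₁ − z₁·x₂)/(z₂ − z₁) = (1.282·9.28 − (-0.6745)·30.7)/1.956 = 16.666.
Then σ = (x₂ − x₁)/(z₂ − z₁) = (30.7 − 9.28)/1.956 = 10.951.

μ = 16.666, σ = 10.951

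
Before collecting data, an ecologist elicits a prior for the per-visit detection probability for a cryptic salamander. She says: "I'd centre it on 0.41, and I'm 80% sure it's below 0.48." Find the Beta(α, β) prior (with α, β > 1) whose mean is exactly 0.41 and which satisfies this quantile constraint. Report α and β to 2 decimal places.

α ≈ 14.18, β ≈ 20.40

With mean 0.41 fixed, write α = 0.41s, β = 0.59s where s = α+β.
Need P(θ < 0.48) = 0.8 under Beta(0.41s, 0.59s). Normal approximation: (q−m)/√(m(1−m)/s) ≈ z_{0.8} = 0.842, so s ≈ 0.41·0.59·(0.842)²/(0.48−0.41)² = 35.0.
At s = 35.0: P(θ<0.48) ≈ 0.801. Adjusting to match 0.8 gives s ≈ 34.58.
So α = 0.41·34.58 ≈ 14.18, β = 0.59·34.58 ≈ 20.40.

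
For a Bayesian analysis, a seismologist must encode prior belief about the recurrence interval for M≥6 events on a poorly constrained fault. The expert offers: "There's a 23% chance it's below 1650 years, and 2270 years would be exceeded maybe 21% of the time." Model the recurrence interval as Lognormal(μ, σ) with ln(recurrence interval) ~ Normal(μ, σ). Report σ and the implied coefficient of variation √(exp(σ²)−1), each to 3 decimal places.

If T ~ Lognormal(μ,σ) then ln T ~ Normal(μ,σ), so the p-quantile of ln T is μ + z_p·σ.
ln(1650) = 7.409 and ln(2270) = 7.728; z_{0.23} = -0.7388, z_{0.79} = 0.8064.
σ = (7.728 − 7.409)/(0.8064 − (-0.7388)) = 0.206.
μ = 7.409 − (-0.7388)·0.206 = 7.561.
CV = √(exp(σ²)−1) = √(exp(0.0426)−1) = 0.209.

σ ≈ 0.206, CV ≈ 0.209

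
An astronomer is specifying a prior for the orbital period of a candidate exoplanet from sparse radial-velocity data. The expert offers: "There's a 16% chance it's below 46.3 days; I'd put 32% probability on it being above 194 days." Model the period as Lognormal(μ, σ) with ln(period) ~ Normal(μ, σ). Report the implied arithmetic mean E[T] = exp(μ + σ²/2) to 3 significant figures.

If T ~ Lognormal(μ,σ) then ln T ~ Normal(μ,σ), so the p-quantile of ln T is μ + z_p·σ.
ln(46.3) = 3.835 and ln(194) = 5.268; z_{0.16} = -0.9945, z_{0.68} = 0.4677.
σ = (5.268 − 3.835)/(0.4677 − (-0.9945)) = 0.980.
μ = 3.835 − (-0.9945)·0.980 = 4.810.
E[T] = exp(μ + σ²/2) = exp(4.810 + 0.4801) = 198 days.

E[T] ≈ 198 days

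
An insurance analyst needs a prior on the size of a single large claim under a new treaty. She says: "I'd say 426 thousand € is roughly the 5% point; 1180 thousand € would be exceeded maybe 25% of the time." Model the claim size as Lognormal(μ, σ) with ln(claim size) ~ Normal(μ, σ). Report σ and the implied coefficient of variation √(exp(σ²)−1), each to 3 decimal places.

If T ~ Lognormal(μ,σ) then ln T ~ Normal(μ,σ), so the p-quantile of ln T is μ + z_p·σ.
ln(426) = 6.054 and ln(1180) = 7.073; z_{0.05} = -1.645, z_{0.75} = 0.6745.
σ = (7.073 − 6.054)/(0.6745 − (-1.645)) = 0.439.
μ = 6.054 − (-1.645)·0.439 = 6.777.
CV = √(exp(σ²)−1) = √(exp(0.1930)−1) = 0.461.

σ ≈ 0.439, CV ≈ 0.461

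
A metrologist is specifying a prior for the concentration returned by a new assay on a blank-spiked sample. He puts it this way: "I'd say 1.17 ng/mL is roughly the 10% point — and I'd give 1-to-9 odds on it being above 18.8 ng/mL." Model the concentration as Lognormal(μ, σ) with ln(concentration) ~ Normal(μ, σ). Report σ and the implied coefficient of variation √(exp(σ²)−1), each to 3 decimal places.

σ ≈ 1.083, CV ≈ 1.495

If T ~ Lognormal(μ,σ) then ln T ~ Normal(μ,σ), so the p-quantile of ln T is μ + z_p·σ.
ln(1.17) = 0.157 and ln(18.8) = 2.934; z_{0.1} = -1.282, z_{0.9} = 1.282.
σ = (2.934 − 0.157)/(1.282 − (-1.282)) = 1.083.
μ = 0.157 − (-1.282)·1.083 = 1.545.
CV = √(exp(σ²)−1) = √(exp(1.1737)−1) = 1.495.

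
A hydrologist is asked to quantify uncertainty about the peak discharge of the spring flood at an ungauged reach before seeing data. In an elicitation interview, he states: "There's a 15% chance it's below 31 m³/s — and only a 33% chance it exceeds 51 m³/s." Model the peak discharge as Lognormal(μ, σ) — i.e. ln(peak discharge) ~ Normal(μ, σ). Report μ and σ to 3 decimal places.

If T ~ Lognormal(μ,σ) then ln T ~ Normal(μ,σ), so the p-quantile of ln T is μ + z_p·σ.
ln(31) = 3.434 and ln(51) = 3.932; z_{0.15} = -1.036, z_{0.67} = 0.4399.
σ = (3.932 − 3.434)/(0.4399 − (-1.036)) = 0.337.
μ = 3.434 − (-1.036)·0.337 = 3.783.

μ ≈ 3.783, σ ≈ 0.337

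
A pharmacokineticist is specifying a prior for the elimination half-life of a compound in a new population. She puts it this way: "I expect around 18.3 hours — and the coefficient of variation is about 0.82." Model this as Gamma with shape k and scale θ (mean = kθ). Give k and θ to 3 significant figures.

For Gamma(k, scale θ): mean = kθ, variance = kθ², so CV = 1/√k.
CV = 0.82, hence k = 1/CV² = 1.49.
Then θ = mean/k = 18.3/1.49 = 12.3.

k ≈ 1.49, θ ≈ 12.3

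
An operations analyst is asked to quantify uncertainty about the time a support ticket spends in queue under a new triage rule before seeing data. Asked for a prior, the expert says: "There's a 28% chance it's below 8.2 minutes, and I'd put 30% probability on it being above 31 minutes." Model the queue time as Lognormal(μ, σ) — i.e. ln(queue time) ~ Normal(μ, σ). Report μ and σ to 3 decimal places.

If T ~ Lognormal(μ,σ) then ln T ~ Normal(μ,σ), so the p-quantile of ln T is μ + z_p·σ.
ln(8.2) = 2.104 and ln(31) = 3.434; z_{0.28} = -0.5828, z_{0.7} = 0.5244.
σ = (3.434 − 2.104)/(0.5244 − (-0.5828)) = 1.201.
μ = 2.104 − (-0.5828)·1.201 = 2.804.

μ ≈ 2.804, σ ≈ 1.201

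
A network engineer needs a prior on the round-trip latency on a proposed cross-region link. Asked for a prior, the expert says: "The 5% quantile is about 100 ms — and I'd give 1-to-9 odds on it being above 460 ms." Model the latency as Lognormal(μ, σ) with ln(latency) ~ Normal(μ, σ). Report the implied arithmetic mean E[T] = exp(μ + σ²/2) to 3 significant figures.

E[T] ≈ 270 ms

If T ~ Lognormal(μ,σ) then ln T ~ Normal(μ,σ), so the p-quantile of ln T is μ + z_p·σ.
ln(100) = 4.605 and ln(460) = 6.131; z_{0.05} = -1.645, z_{0.9} = 1.282.
σ = (6.131 − 4.605)/(1.282 − (-1.645)) = 0.521.
μ = 4.605 − (-1.645)·0.521 = 5.463.
E[T] = exp(μ + σ²/2) = exp(5.463 + 0.1360) = 270 ms.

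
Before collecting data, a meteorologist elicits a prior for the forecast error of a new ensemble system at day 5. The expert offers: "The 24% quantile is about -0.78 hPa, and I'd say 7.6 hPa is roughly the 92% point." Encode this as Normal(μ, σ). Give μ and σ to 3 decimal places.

The p-quantile of Normal(μ,σ) is μ + z_p·σ, with z_{0.24} = -0.7063 and z_{0.92} = 1.405.
Eliminate σ: μ = (z₂·x₁ − z₁·x₂)/(z₂ − z₁) = (1.405·-0.78 − (-0.7063)·7.6)/2.111 = 2.023.
Then σ = (x₂ − x₁)/(z₂ − z₁) = (7.6 − -0.78)/2.111 = 3.969.

μ = 2.023, σ = 3.969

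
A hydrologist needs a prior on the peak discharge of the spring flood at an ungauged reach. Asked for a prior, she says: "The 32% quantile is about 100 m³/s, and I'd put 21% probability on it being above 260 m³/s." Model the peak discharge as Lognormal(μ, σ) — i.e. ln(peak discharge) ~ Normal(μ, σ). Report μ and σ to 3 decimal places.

μ ≈ 4.956, σ ≈ 0.750

If T ~ Lognormal(μ,σ) then ln T ~ Normal(μ,σ), so the p-quantile of ln T is μ + z_p·σ.
ln(100) = 4.605 and ln(260) = 5.561; z_{0.32} = -0.4677, z_{0.79} = 0.8064.
σ = (5.561 − 4.605)/(0.8064 − (-0.4677)) = 0.750.
μ = 4.605 − (-0.4677)·0.750 = 4.956.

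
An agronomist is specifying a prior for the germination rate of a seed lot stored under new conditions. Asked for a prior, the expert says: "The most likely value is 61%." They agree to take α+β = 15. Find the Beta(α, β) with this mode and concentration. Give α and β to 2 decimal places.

For α,β > 1 the Beta mode is (α−1)/(α+β−2). With α+β = 15, the mode is (α−1)/13.
Set (α−1)/13 = 0.61 → α = 1 + 0.61·13 = 8.93.
β = 15 − α = 6.07.

α = 8.93, β = 6.07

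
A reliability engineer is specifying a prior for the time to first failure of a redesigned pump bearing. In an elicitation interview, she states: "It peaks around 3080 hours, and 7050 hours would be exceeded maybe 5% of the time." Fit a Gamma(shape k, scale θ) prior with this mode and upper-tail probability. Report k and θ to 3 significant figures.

k ≈ 5, θ ≈ 770

Gamma(k,θ) with k>1 has mode (k−1)θ, so θ = 3080/(k−1).
Need P(X < 7050) = 0.95 with θ tied to k this way. Start at k = 2, θ = 3080: P(X<7050) ≈ 0.667.
Too low — raise k to concentrate. Iterating converges to k ≈ 5.
Then θ = 3080/(5−1) ≈ 770.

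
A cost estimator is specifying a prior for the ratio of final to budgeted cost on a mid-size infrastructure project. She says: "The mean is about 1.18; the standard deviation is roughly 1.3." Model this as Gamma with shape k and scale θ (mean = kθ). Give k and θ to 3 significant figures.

k ≈ 0.824, θ ≈ 1.43

For Gamma(k, scale θ): mean = kθ, variance = kθ², so CV = 1/√k.
CV = SD/mean = 1.3/1.18 = 1.102, hence k = 1/CV² = 0.824.
Then θ = mean/k = 1.18/0.824 = 1.43.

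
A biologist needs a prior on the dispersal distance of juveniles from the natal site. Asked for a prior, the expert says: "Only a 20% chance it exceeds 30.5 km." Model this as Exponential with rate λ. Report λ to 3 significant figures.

P(T > 30.5) = e^(−λ·30.5) = 0.2, so λ = −ln(0.2)/30.5 = 0.0528.

λ ≈ 0.0528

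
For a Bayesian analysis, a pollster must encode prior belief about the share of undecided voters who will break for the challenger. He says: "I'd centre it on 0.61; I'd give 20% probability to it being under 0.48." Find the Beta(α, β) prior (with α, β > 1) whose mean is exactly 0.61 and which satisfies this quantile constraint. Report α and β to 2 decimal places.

α ≈ 5.94, β ≈ 3.80

With mean 0.61 fixed, write α = 0.61s, β = 0.39s where s = α+β.
Need P(θ < 0.48) = 0.2 under Beta(0.61s, 0.39s). Normal approximation: (q−m)/√(m(1−m)/s) ≈ z_{0.2} = -0.842, so s ≈ 0.61·0.39·(-0.842)²/(0.48−0.61)² = 10.0.
At s = 10.0: P(θ<0.48) ≈ 0.197. Adjusting to match 0.2 gives s ≈ 9.74.
So α = 0.61·9.74 ≈ 5.94, β = 0.39·9.74 ≈ 3.80.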